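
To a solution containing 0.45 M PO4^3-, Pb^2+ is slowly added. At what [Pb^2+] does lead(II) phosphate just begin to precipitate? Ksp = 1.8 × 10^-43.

9.6e-15 M

Pb3(PO4)2(s) <=> 3 Pb^2+ + 2 PO4^3-
Ksp = [Pb^2+]^3[PO4^3-]^2
Precipitation begins when Q = Ksp. With [PO4^3-] = 0.45 M:
1.8 × 10^-43 = (0.45)^2 × [Pb^2+]^3
[Pb^2+] = (1.8 × 10^-43 / 2.03 × 10^-1)^(1/3) = 9.6 x 10^-15 M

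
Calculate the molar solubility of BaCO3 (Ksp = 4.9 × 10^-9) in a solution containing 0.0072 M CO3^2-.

6.8 x 10^-7 M

BaCO3(s) ⇌ Ba^2+(aq) + CO3^2-(aq)
Ksp = [Ba^2+][CO3^2-]
Let s be the molar solubility in this solution. [Ba^2+] = s, [CO3^2-] = 0.0072 + s ≈ 0.0072 (since the CO3^2- already present dominates).
Ksp ≈ s × 0.0072
s = 6.8 × 10^-7 M
Check: s = 6.8 x 10^-7 ≪ 0.0072, so the approximation is valid.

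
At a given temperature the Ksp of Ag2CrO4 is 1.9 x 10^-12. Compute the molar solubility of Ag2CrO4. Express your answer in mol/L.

Ag2CrO4(s) <=> 2 Ag^+(aq) + CrO4^2-(aq)
Ksp = [Ag^+]^2[CrO4^2-]
With molar solubility s: [Ag^+] = 2s, [CrO4^2-] = s.
So Ksp = (2s)^2 × s = 4s^3
Solving, s = (1.9 x 10^-12/4)^(1/3) = 7.8 × 10^-5 M

s = 7.8e-5 M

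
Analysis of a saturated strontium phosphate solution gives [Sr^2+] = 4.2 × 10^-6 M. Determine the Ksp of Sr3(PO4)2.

5.8 × 10^-28

Sr3(PO4)2(s) ⇌ 3 Sr^2+(aq) + 2 PO4^3-(aq)
Stoichiometry gives [PO4^3-] = (2/3)[Sr^2+] = 2.80 x 10^-6 M.
Ksp = [Sr^2+]^3[PO4^3-]^2
Ksp = (4.2 x 10^-6)^3 × (2.80 × 10^-6)^2 = 5.8 × 10^-28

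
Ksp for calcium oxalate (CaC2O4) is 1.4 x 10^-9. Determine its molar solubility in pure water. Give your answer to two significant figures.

CaC2O4(s) ⇌ Ca^2+(aq) + C2O4^2-(aq)
Ksp = [Ca^2+][C2O4^2-]
If s mol/L of CaC2O4 dissolves, [Ca^2+] = s and [C2O4^2-] = s.
Ksp = (s)(s) = s^2
s = √(1.4 x 10^-9) = 3.7 x 10^-5 M

s ≈ 3.7 × 10^-5 M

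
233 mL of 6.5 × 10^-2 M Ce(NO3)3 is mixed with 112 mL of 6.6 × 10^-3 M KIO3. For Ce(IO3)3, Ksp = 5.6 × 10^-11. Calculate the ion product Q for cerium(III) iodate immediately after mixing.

Q ≈ 4.3 x 10^-10

Total volume = 233 + 112 = 345 mL.
[Ce^3+] = 6.5 × 10^-2 × (233/345) = 4.39 × 10^-2 M
[IO3^-] = 6.6 × 10^-3 × (112/345) = 2.14 x 10^-3 M
Ce(IO3)3(s) ⇌ Ce^3+(aq) + 3 IO3^-(aq), so Q = [Ce^3+][IO3^-]^3
Q = (4.39 × 10^-2)(2.14 x 10^-3)^3 = 4.3 × 10^-10
Q > Ksp, so Ce(IO3)3 will precipitate.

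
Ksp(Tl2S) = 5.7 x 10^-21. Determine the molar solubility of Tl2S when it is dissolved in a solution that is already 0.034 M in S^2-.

s = 2.0e-10 M

Tl2S(s) ⇌ 2 Tl^+(aq) + S^2-(aq)
Ksp = [Tl^+]^2[S^2-]
Let s be the molar solubility in this solution. [Tl^+] = 2s, [S^2-] = 0.034 + s ≈ 0.034 (since the S^2- already present dominates).
Ksp ≈ (2s)^2 × 0.034
s = 2.0 x 10^-10 M
Check: s = 2.0 x 10^-10 ≪ 0.034, so the approximation is valid.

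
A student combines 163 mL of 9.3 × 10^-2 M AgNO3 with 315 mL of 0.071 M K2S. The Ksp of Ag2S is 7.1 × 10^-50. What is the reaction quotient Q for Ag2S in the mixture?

4.7 × 10^-5

Total volume = 163 + 315 = 478 mL.
[Ag^+] = 9.3 x 10^-2 × (163/478) = 3.17 × 10^-2 M
[S^2-] = 7.1 x 10^-2 × (315/478) = 4.68 x 10^-2 M
Ag2S(s) <=> 2 Ag^+(aq) + S^2-(aq), so Q = [Ag^+]^2[S^2-]
Q = (3.17 x 10^-2)^2(4.68 × 10^-2) = 4.7 × 10^-5
Q > Ksp, so Ag2S will precipitate.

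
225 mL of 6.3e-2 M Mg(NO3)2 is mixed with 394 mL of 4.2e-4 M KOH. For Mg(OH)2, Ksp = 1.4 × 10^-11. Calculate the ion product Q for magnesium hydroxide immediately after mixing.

Q ≈ 1.6e-9

Total volume = 225 + 394 = 619 mL.
[Mg^2+] = 6.3 x 10^-2 × (225/619) = 2.29 x 10^-2 M
[OH^-] = 4.2 × 10^-4 × (394/619) = 2.67 × 10^-4 M
Mg(OH)2(s) ⇌ Mg^2+ + 2 OH^-, so Q = [Mg^2+][OH^-]^2
Q = (2.29 x 10^-2)(2.67 × 10^-4)^2 = 1.6 × 10^-9
Q > Ksp, so Mg(OH)2 will precipitate.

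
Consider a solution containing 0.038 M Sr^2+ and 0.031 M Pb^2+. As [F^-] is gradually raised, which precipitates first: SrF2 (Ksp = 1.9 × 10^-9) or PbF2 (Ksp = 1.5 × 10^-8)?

Each salt begins to precipitate when Q = Ksp, i.e. when [F^-] reaches its threshold.
For SrF2: 1.9 × 10^-9 = 0.038 × [F^-]^2  ⇒  [F^-] = 2.2 x 10^-4 M.
For PbF2: 1.5 × 10^-8 = 0.031 × [F^-]^2  ⇒  [F^-] = 7.0 x 10^-4 M.
The salt with the lower threshold [F^-] precipitates first: SrF2.

SrF2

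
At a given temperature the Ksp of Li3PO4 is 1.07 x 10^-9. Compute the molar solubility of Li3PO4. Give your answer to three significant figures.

Li3PO4(s) ⇌ 3 Li^+ + PO4^3-
Ksp = [Li^+]^3[PO4^3-]
For each mole of Li3PO4 that dissolves: [Li^+] = 3s, [PO4^3-] = s.
So Ksp = (3s)^3 × s = 27s^4
s = (1.07 x 10^-9 / 27)^(1/4) = 2.51 × 10^-3 M

s ≈ 2.51 × 10^-3 M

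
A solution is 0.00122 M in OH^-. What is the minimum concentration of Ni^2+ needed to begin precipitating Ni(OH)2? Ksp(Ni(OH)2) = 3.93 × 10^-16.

[Ni^2+] = 2.64 × 10^-10 M

Ni(OH)2(s) ⇌ Ni^2+(aq) + 2 OH^-(aq)
Ksp = [Ni^2+][OH^-]^2
Precipitation begins when Q = Ksp. With [OH^-] = 0.00122 M:
3.93 × 10^-16 = (0.00122)^2 × [Ni^2+]
[Ni^2+] = (3.93 × 10^-16 / 1.488 × 10^-6) = 2.64 × 10^-10 M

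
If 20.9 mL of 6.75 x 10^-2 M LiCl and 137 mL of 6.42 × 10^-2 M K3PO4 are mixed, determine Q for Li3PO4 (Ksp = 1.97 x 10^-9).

Q = 3.97e-8

Total volume = 20.9 + 137 = 157.9 mL.
[Li^+] = 6.75 x 10^-2 × (20.9/157.9) = 8.934 × 10^-3 M
[PO4^3-] = 6.42 × 10^-2 × (137/157.9) = 5.570 x 10^-2 M
Li3PO4(s) ⇌ 3 Li^+ + PO4^3-, so Q = [Li^+]^3[PO4^3-]
Q = (8.934 × 10^-3)^3(5.570 × 10^-2) = 3.97 x 10^-8
Q > Ksp, so Li3PO4 will precipitate.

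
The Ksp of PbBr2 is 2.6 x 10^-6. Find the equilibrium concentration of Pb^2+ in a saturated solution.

[Pb^2+] ≈ 8.7 × 10^-3 M

PbBr2(s) ⇌ Pb^2+(aq) + 2 Br^-(aq)
Ksp = [Pb^2+][Br^-]^2
If s mol/L of PbBr2 dissolves, [Pb^2+] = s and [Br^-] = 2s.
So Ksp = s × (2s)^2 = 4s^3
Solving, s = (2.6 x 10^-6/4)^(1/3) = 8.66 × 10^-3 M
[Pb^2+] = s = 8.7 × 10^-3 M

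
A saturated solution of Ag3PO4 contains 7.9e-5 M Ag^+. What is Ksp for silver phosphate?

Ksp ≈ 1.3 x 10^-17

Ag3PO4(s) ⇌ 3 Ag^+(aq) + PO4^3-(aq)
Stoichiometry gives [PO4^3-] = (1/3)[Ag^+] = 2.63 x 10^-5 M.
Ksp = [Ag^+]^3[PO4^3-]
Ksp = (7.9 × 10^-5)^3 × 2.63 × 10^-5 = 1.3 × 10^-17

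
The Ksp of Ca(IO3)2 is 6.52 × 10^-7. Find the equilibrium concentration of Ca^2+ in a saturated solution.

Ca(IO3)2(s) ⇌ Ca^2+(aq) + 2 IO3^-(aq)
Ksp = [Ca^2+][IO3^-]^2
If s mol/L of Ca(IO3)2 dissolves, [Ca^2+] = s and [IO3^-] = 2s.
Ksp = s(2s)^2 = 4s^3
s^3 = 6.52 × 10^-7 / 4, so s = 5.463 × 10^-3 M
[Ca^2+] = s = 5.46 × 10^-3 M

[Ca^2+] ≈ 5.46 × 10^-3 M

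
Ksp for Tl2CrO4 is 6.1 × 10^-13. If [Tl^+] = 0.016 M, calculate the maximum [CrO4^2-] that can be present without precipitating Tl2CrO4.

2.4 × 10^-9 M

Tl2CrO4(s) ⇌ 2 Tl^+(aq) + CrO4^2-(aq)
Ksp = [Tl^+]^2[CrO4^2-]
Precipitation begins when Q = Ksp. With [Tl^+] = 0.016 M:
6.1 × 10^-13 = (0.016)^2 × [CrO4^2-]
[CrO4^2-] = (6.1 × 10^-13 / 2.56 × 10^-4) = 2.4 × 10^-9 M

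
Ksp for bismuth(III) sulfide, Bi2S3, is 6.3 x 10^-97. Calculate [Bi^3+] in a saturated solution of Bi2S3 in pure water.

[Bi^3+] = 4.5 x 10^-20 M

Bi2S3(s) ⇌ 2 Bi^3+(aq) + 3 S^2-(aq)
Ksp = [Bi^3+]^2[S^2-]^3
For each mole of Bi2S3 that dissolves: [Bi^3+] = 2s, [S^2-] = 3s.
Ksp = (2s)^2(3s)^3 = 108s^5
s^5 = 6.3 x 10^-97 / 108, so s = 2.26 × 10^-20 M
[Bi^3+] = 2s = 4.5 × 10^-20 M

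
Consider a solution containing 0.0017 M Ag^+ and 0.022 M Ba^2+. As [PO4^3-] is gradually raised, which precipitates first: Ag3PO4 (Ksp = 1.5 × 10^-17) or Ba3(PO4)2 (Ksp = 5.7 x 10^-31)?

Ba3(PO4)2

Each salt begins to precipitate when Q = Ksp, i.e. when [PO4^3-] reaches its threshold.
For Ag3PO4: 1.5 × 10^-17 = (0.0017)^3 × [PO4^3-]  ⇒  [PO4^3-] = 3.1 × 10^-9 M.
For Ba3(PO4)2: 5.7 x 10^-31 = (0.022)^3 × [PO4^3-]^2  ⇒  [PO4^3-] = 2.3 x 10^-13 M.
The salt with the lower threshold [PO4^3-] precipitates first: Ba3(PO4)2.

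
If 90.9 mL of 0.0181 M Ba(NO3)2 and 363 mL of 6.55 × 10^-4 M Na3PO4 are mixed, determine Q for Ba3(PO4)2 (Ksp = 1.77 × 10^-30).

Total volume = 90.9 + 363 = 453.9 mL.
[Ba^2+] = 1.81 × 10^-2 × (90.9/453.9) = 3.625 x 10^-3 M
[PO4^3-] = 6.55 × 10^-4 × (363/453.9) = 5.238 × 10^-4 M
Ba3(PO4)2(s) <=> 3 Ba^2+ + 2 PO4^3-, so Q = [Ba^2+]^3[PO4^3-]^2
Q = (3.625 x 10^-3)^3(5.238 × 10^-4)^2 = 1.31 x 10^-14
Q > Ksp, so Ba3(PO4)2 will precipitate.

1.31 x 10^-14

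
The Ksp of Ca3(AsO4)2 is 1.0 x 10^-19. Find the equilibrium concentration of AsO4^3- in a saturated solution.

1.2 x 10^-4 M

Ca3(AsO4)2(s) <=> 3 Ca^2+ + 2 AsO4^3-
Ksp = [Ca^2+]^3[AsO4^3-]^2
Let s = molar solubility. Then [Ca^2+] = 3s and [AsO4^3-] = 2s.
So Ksp = (3s)^3 × (2s)^2 = 108s^5
Solving, s = (1.0 x 10^-19/108)^(1/5) = 6.21 × 10^-5 M
[AsO4^3-] = 2s = 1.2 x 10^-4 M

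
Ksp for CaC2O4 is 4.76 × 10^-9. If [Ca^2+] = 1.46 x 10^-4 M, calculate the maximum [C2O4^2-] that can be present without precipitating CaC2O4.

CaC2O4(s) ⇌ Ca^2+ + C2O4^2-
Ksp = [Ca^2+][C2O4^2-]
Precipitation begins when Q = Ksp. With [Ca^2+] = 1.46 x 10^-4 M:
4.76 × 10^-9 = (1.46 x 10^-4) × [C2O4^2-]
[C2O4^2-] = (4.76 × 10^-9 / 1.46 x 10^-4) = 3.26 × 10^-5 M

[C2O4^2-] = 3.26e-5 M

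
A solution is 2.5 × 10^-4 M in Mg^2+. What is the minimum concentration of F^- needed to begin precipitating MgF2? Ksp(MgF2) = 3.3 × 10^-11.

MgF2(s) ⇌ Mg^2+ + 2 F^-
Ksp = [Mg^2+][F^-]^2
Precipitation begins when Q = Ksp. With [Mg^2+] = 2.5 × 10^-4 M:
3.3 × 10^-11 = (2.5 × 10^-4) × [F^-]^2
[F^-] = (3.3 × 10^-11 / 2.5 x 10^-4)^(1/2) = 3.6 × 10^-4 M

3.6e-4 M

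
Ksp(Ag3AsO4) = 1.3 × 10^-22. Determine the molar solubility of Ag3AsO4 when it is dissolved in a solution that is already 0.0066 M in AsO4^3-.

Ag3AsO4(s) ⇌ 3 Ag^+ + AsO4^3-
Ksp = [Ag^+]^3[AsO4^3-]
Let s be the molar solubility in this solution. [Ag^+] = 3s, [AsO4^3-] = 0.0066 + s ≈ 0.0066 (since the AsO4^3- already present dominates).
Ksp ≈ (3s)^3 × 0.0066
s = 9.0 x 10^-8 M
Check: s = 9.0 × 10^-8 ≪ 0.0066, so the approximation is valid.

s ≈ 9.0e-8 M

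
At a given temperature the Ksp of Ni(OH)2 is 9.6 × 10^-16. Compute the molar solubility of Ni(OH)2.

s = 6.2 × 10^-6 M

Ni(OH)2(s) <=> Ni^2+(aq) + 2 OH^-(aq)
Ksp = [Ni^2+][OH^-]^2
Let s = molar solubility. Then [Ni^2+] = s and [OH^-] = 2s.
So Ksp = s × (2s)^2 = 4s^3
s = (9.6 × 10^-16 / 4)^(1/3) = 6.2 × 10^-6 M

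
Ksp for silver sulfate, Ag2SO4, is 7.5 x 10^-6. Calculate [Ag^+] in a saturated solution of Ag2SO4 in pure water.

[Ag^+] = 0.025 M

Ag2SO4(s) ⇌ 2 Ag^+(aq) + SO4^2-(aq)
Ksp = [Ag^+]^2[SO4^2-]
If s mol/L of Ag2SO4 dissolves, [Ag^+] = 2s and [SO4^2-] = s.
Substituting: Ksp = (2s)^2s = 4s^3
Solving, s = (7.5 x 10^-6/4)^(1/3) = 1.23 x 10^-2 M
[Ag^+] = 2s = 2.5 × 10^-2 M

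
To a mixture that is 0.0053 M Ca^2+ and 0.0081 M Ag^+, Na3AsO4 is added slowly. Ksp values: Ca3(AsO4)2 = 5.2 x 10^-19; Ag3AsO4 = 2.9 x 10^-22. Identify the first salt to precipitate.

Ag3AsO4

Each salt begins to precipitate when Q = Ksp, i.e. when [AsO4^3-] reaches its threshold.
For Ca3(AsO4)2: 5.2 x 10^-19 = (0.0053)^3 × [AsO4^3-]^2  ⇒  [AsO4^3-] = 1.9 × 10^-6 M.
For Ag3AsO4: 2.9 x 10^-22 = (0.0081)^3 × [AsO4^3-]  ⇒  [AsO4^3-] = 5.5 x 10^-16 M.
The salt with the lower threshold [AsO4^3-] precipitates first: Ag3AsO4.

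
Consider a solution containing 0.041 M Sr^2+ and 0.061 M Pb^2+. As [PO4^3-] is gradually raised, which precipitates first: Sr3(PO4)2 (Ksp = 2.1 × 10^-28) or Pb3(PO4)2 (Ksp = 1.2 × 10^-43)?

Precipitation of each salt starts when its ion product equals its Ksp.
For Sr3(PO4)2: 2.1 × 10^-28 = (0.041)^3 × [PO4^3-]^2  ⇒  [PO4^3-] = 1.7 × 10^-12 M.
For Pb3(PO4)2: 1.2 × 10^-43 = (0.061)^3 × [PO4^3-]^2  ⇒  [PO4^3-] = 2.3 × 10^-20 M.
The salt with the lower threshold [PO4^3-] precipitates first: Pb3(PO4)2.

Pb3(PO4)2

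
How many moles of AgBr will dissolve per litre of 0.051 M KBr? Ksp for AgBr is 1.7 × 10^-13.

s = 3.3e-12 M

AgBr(s) ⇌ Ag^+ + Br^-
Ksp = [Ag^+][Br^-]
If s mol/L dissolves here, [Ag^+] = s, [Br^-] = 0.051 + s ≈ 0.051 (since Br^- from KBr dominates).
Ksp ≈ s × 0.051
s = 3.3 × 10^-12 M
Check: s = 3.3 x 10^-12 ≪ 0.051, so the approximation is valid.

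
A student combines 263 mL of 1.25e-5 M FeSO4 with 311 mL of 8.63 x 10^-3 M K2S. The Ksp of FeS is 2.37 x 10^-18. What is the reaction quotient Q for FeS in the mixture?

Q ≈ 2.68e-8

Total volume = 263 + 311 = 574 mL.
[Fe^2+] = 1.25 x 10^-5 × (263/574) = 5.727 × 10^-6 M
[S^2-] = 8.63 × 10^-3 × (311/574) = 4.676 × 10^-3 M
FeS(s) ⇌ Fe^2+(aq) + S^2-(aq), so Q = [Fe^2+][S^2-]
Q = (5.727 × 10^-6)(4.676 × 10^-3) = 2.68 × 10^-8
Q > Ksp, so FeS will precipitate.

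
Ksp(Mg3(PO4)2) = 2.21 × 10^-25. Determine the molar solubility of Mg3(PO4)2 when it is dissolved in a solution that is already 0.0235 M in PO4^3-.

Mg3(PO4)2(s) ⇌ 3 Mg^2+ + 2 PO4^3-
Ksp = [Mg^2+]^3[PO4^3-]^2
If s mol/L dissolves here, [Mg^2+] = 3s, [PO4^3-] = 0.0235 + 2s ≈ 0.0235 (common-ion effect: PO4^3- is already 0.0235 M).
Ksp ≈ (3s)^3 × (0.0235)^2
s = 2.46 × 10^-8 M
Check: 2s = 4.9 × 10^-8 ≪ 0.0235, so the approximation is valid.

2.46 x 10^-8 M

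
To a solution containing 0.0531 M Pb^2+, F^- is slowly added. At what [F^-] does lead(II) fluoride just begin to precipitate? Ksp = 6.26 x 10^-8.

PbF2(s) <=> Pb^2+ + 2 F^-
Ksp = [Pb^2+][F^-]^2
Precipitation begins when Q = Ksp. With [Pb^2+] = 0.0531 M:
6.26 x 10^-8 = (0.0531) × [F^-]^2
[F^-] = (6.26 x 10^-8 / 5.31 × 10^-2)^(1/2) = 1.09 × 10^-3 M

[F^-] = 1.09 × 10^-3 M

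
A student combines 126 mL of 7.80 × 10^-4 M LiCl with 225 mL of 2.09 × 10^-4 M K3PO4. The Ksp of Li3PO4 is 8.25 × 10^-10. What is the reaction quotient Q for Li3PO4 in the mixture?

Q ≈ 2.94 × 10^-15

Total volume = 126 + 225 = 351 mL.
[Li^+] = 7.80 × 10^-4 × (126/351) = 2.800 × 10^-4 M
[PO4^3-] = 2.09 x 10^-4 × (225/351) = 1.340 × 10^-4 M
Li3PO4(s) <=> 3 Li^+(aq) + PO4^3-(aq), so Q = [Li^+]^3[PO4^3-]
Q = (2.800 x 10^-4)^3(1.340 x 10^-4) = 2.94 × 10^-15
Q < Ksp, so no precipitate of Li3PO4 forms.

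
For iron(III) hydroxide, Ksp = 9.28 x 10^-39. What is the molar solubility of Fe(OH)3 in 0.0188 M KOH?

Fe(OH)3(s) <=> Fe^3+ + 3 OH^-
Ksp = [Fe^3+][OH^-]^3
If s mol/L dissolves here, [Fe^3+] = s, [OH^-] = 0.0188 + 3s ≈ 0.0188 (common-ion effect: OH^- is already 0.0188 M).
Ksp ≈ s × (0.0188)^3
s = 1.40 × 10^-33 M
Check: 3s = 4.2 × 10^-33 ≪ 0.0188, so the approximation is valid.

s = 1.40e-33 M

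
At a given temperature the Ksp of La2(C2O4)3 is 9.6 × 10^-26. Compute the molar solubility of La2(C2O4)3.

La2(C2O4)3(s) <=> 2 La^3+(aq) + 3 C2O4^2-(aq)
Ksp = [La^3+]^2[C2O4^2-]^3
For each mole of La2(C2O4)3 that dissolves: [La^3+] = 2s, [C2O4^2-] = 3s.
So Ksp = (2s)^2 × (3s)^3 = 108s^5
s = (9.6 × 10^-26 / 108)^(1/5) = 3.9 × 10^-6 M

3.9 x 10^-6 M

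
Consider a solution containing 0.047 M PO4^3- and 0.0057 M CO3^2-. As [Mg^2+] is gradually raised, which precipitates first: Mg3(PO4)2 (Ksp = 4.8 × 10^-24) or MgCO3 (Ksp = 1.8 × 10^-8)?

Precipitation of each salt starts when its ion product equals its Ksp.
For Mg3(PO4)2: 4.8 × 10^-24 = (0.047)^2 × [Mg^2+]^3  ⇒  [Mg^2+] = 1.3 × 10^-7 M.
For MgCO3: 1.8 × 10^-8 = 0.0057 × [Mg^2+]  ⇒  [Mg^2+] = 3.2 x 10^-6 M.
The salt with the lower threshold [Mg^2+] precipitates first: Mg3(PO4)2.

Mg3(PO4)2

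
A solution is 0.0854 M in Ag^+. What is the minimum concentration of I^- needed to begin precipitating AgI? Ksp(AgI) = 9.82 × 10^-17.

[I^-] ≈ 1.15 × 10^-15 M

AgI(s) <=> Ag^+(aq) + I^-(aq)
Ksp = [Ag^+][I^-]
Precipitation begins when Q = Ksp. With [Ag^+] = 0.0854 M:
9.82 × 10^-17 = (0.0854) × [I^-]
[I^-] = (9.82 × 10^-17 / 8.54 x 10^-2) = 1.15 × 10^-15 M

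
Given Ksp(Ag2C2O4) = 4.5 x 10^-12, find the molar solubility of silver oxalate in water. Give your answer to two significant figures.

s = 1.0 x 10^-4 M

Ag2C2O4(s) ⇌ 2 Ag^+(aq) + C2O4^2-(aq)
Ksp = [Ag^+]^2[C2O4^2-]
If s mol/L of Ag2C2O4 dissolves, [Ag^+] = 2s and [C2O4^2-] = s.
Substituting: Ksp = (2s)^2s = 4s^3
s = (4.5 x 10^-12 / 4)^(1/3) = 1.0 × 10^-4 M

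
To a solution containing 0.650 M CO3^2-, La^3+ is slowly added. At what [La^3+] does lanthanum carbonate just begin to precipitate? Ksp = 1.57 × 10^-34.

[La^3+] = 2.39 × 10^-17 M

La2(CO3)3(s) ⇌ 2 La^3+(aq) + 3 CO3^2-(aq)
Ksp = [La^3+]^2[CO3^2-]^3
Precipitation begins when Q = Ksp. With [CO3^2-] = 0.650 M:
1.57 × 10^-34 = (0.650)^3 × [La^3+]^2
[La^3+] = (1.57 × 10^-34 / 2.746 x 10^-1)^(1/2) = 2.39 × 10^-17 M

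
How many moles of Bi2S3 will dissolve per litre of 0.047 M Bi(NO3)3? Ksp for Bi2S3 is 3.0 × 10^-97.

Bi2S3(s) <=> 2 Bi^3+ + 3 S^2-
Ksp = [Bi^3+]^2[S^2-]^3
Let s = moles of Bi2S3 that dissolve per litre. [Bi^3+] = 0.047 + 2s ≈ 0.047, [S^2-] = 3s (common-ion effect: Bi^3+ is already 0.047 M).
Ksp ≈ (0.047)^2 × (3s)^3
s = 1.7 × 10^-32 M
Check: 2s = 3.4 x 10^-32 ≪ 0.047, so the approximation is valid.

s = 1.7e-32 M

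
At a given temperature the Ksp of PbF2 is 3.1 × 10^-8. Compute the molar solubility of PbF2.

PbF2(s) ⇌ Pb^2+(aq) + 2 F^-(aq)
Ksp = [Pb^2+][F^-]^2
For each mole of PbF2 that dissolves: [Pb^2+] = s, [F^-] = 2s.
So Ksp = s × (2s)^2 = 4s^3
Solving, s = (3.1 × 10^-8/4)^(1/3) = 2.0 × 10^-3 M

s ≈ 2.0 × 10^-3 M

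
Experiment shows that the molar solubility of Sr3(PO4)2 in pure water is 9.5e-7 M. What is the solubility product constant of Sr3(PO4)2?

Sr3(PO4)2(s) ⇌ 3 Sr^2+ + 2 PO4^3-
For each mole of Sr3(PO4)2 that dissolves: [Sr^2+] = 3s, [PO4^3-] = 2s.
Ksp = [Sr^2+]^3[PO4^3-]^2
Substituting: Ksp = (3s)^3(2s)^2 = 108s^5
With s = 9.5 × 10^-7: Ksp = 8.4 × 10^-29

Ksp = 8.4 × 10^-29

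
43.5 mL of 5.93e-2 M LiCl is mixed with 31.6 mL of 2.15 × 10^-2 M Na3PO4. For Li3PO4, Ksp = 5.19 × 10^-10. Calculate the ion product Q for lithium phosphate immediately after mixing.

Total volume = 43.5 + 31.6 = 75.1 mL.
[Li^+] = 5.93 × 10^-2 × (43.5/75.1) = 3.435 × 10^-2 M
[PO4^3-] = 2.15 x 10^-2 × (31.6/75.1) = 9.047 x 10^-3 M
Li3PO4(s) ⇌ 3 Li^+ + PO4^3-, so Q = [Li^+]^3[PO4^3-]
Q = (3.435 × 10^-2)^3(9.047 x 10^-3) = 3.67 x 10^-7
Q > Ksp, so Li3PO4 will precipitate.

Q = 3.67 × 10^-7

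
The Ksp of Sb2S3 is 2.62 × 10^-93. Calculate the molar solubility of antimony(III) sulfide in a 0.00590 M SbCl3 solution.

1.41e-30 M

Sb2S3(s) <=> 2 Sb^3+ + 3 S^2-
Ksp = [Sb^3+]^2[S^2-]^3
Let s be the molar solubility in this solution. [Sb^3+] = 0.00590 + 2s ≈ 0.00590, [S^2-] = 3s (Ksp is small, so little additional dissolves).
Ksp ≈ (0.00590)^2 × (3s)^3
s = 1.41 x 10^-30 M
Check: 2s = 2.8 × 10^-30 ≪ 0.00590, so the approximation is valid.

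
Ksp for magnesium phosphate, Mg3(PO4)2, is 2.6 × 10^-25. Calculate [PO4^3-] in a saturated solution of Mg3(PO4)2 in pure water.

9.5 × 10^-6 M

Mg3(PO4)2(s) ⇌ 3 Mg^2+ + 2 PO4^3-
Ksp = [Mg^2+]^3[PO4^3-]^2
Let s = molar solubility. Then [Mg^2+] = 3s and [PO4^3-] = 2s.
So Ksp = (3s)^3 × (2s)^2 = 108s^5
s^5 = 2.6 × 10^-25 / 108, so s = 4.75 × 10^-6 M
[PO4^3-] = 2s = 9.5 x 10^-6 M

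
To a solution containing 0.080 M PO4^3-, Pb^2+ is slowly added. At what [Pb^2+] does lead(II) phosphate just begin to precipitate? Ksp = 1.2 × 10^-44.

[Pb^2+] ≈ 1.2 × 10^-14 M

Pb3(PO4)2(s) ⇌ 3 Pb^2+ + 2 PO4^3-
Ksp = [Pb^2+]^3[PO4^3-]^2
Precipitation begins when Q = Ksp. With [PO4^3-] = 0.080 M:
1.2 × 10^-44 = (0.080)^2 × [Pb^2+]^3
[Pb^2+] = (1.2 × 10^-44 / 6.40 x 10^-3)^(1/3) = 1.2 x 10^-14 M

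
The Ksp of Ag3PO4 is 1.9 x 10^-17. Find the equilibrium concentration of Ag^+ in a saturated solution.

[Ag^+] ≈ 8.7 × 10^-5 M

Ag3PO4(s) ⇌ 3 Ag^+(aq) + PO4^3-(aq)
Ksp = [Ag^+]^3[PO4^3-]
For each mole of Ag3PO4 that dissolves: [Ag^+] = 3s, [PO4^3-] = s.
Ksp = (3s)^3s = 27s^4
s^4 = 1.9 x 10^-17 / 27, so s = 2.90 × 10^-5 M
[Ag^+] = 3s = 8.7 × 10^-5 M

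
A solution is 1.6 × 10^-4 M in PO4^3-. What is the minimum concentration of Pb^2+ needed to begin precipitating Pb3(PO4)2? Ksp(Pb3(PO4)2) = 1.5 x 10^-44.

Pb3(PO4)2(s) ⇌ 3 Pb^2+(aq) + 2 PO4^3-(aq)
Ksp = [Pb^2+]^3[PO4^3-]^2
Precipitation begins when Q = Ksp. With [PO4^3-] = 1.6 × 10^-4 M:
1.5 x 10^-44 = (1.6 × 10^-4)^2 × [Pb^2+]^3
[Pb^2+] = (1.5 x 10^-44 / 2.56 × 10^-8)^(1/3) = 8.4 × 10^-13 M

[Pb^2+] = 8.4 × 10^-13 M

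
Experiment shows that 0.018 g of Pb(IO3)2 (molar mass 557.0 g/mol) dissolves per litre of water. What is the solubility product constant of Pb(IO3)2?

1.3 x 10^-13

Molar solubility s = (1.8 × 10^-2 g/L) / (557.0 g/mol) = 3.23 × 10^-5 M.
Pb(IO3)2(s) ⇌ Pb^2+(aq) + 2 IO3^-(aq)
Let s = molar solubility. Then [Pb^2+] = s and [IO3^-] = 2s.
Ksp = [Pb^2+][IO3^-]^2
So Ksp = s × (2s)^2 = 4s^3
With s = 3.23 × 10^-5: Ksp = 1.3 × 10^-13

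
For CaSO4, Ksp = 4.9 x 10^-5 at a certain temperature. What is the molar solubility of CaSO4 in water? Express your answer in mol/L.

CaSO4(s) ⇌ Ca^2+(aq) + SO4^2-(aq)
Ksp = [Ca^2+][SO4^2-]
With molar solubility s: [Ca^2+] = s, [SO4^2-] = s.
Ksp = s × s = s^2
s = √(4.9 x 10^-5) = 7.0 × 10^-3 M

7.0 x 10^-3 M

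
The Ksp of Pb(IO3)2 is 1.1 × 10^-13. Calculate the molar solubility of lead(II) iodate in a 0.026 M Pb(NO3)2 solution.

s ≈ 1.0 × 10^-6 M

Pb(IO3)2(s) ⇌ Pb^2+ + 2 IO3^-
Ksp = [Pb^2+][IO3^-]^2
Let s be the molar solubility in this solution. [Pb^2+] = 0.026 + s ≈ 0.026, [IO3^-] = 2s (common-ion effect: Pb^2+ is already 0.026 M).
Ksp ≈ 0.026 × (2s)^2
s = 1.0 × 10^-6 M
Check: s = 1.0 × 10^-6 ≪ 0.026, so the approximation is valid.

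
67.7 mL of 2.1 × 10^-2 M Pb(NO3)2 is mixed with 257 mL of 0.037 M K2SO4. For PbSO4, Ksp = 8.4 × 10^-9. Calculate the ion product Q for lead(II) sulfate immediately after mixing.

Total volume = 67.7 + 257 = 324.7 mL.
[Pb^2+] = 2.1 x 10^-2 × (67.7/324.7) = 4.38 × 10^-3 M
[SO4^2-] = 3.7 × 10^-2 × (257/324.7) = 2.93 × 10^-2 M
PbSO4(s) ⇌ Pb^2+ + SO4^2-, so Q = [Pb^2+][SO4^2-]
Q = (4.38 × 10^-3)(2.93 × 10^-2) = 1.3 × 10^-4
Q > Ksp, so PbSO4 will precipitate.

Q ≈ 1.3 × 10^-4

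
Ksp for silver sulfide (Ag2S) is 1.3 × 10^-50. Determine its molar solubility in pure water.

Ag2S(s) ⇌ 2 Ag^+ + S^2-
Ksp = [Ag^+]^2[S^2-]
If s mol/L of Ag2S dissolves, [Ag^+] = 2s and [S^2-] = s.
Ksp = (2s)^2s = 4s^3
Solving, s = (1.3 × 10^-50/4)^(1/3) = 1.5 x 10^-17 M

s = 1.5 × 10^-17 M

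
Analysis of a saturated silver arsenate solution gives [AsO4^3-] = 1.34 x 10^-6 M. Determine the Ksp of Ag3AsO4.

Ag3AsO4(s) <=> 3 Ag^+(aq) + AsO4^3-(aq)
Stoichiometry gives [Ag^+] = (3/1)[AsO4^3-] = 4.020 x 10^-6 M.
Ksp = [Ag^+]^3[AsO4^3-]
Ksp = (4.020 × 10^-6)^3 × 1.34 x 10^-6 = 8.71 × 10^-23

Ksp ≈ 8.71e-23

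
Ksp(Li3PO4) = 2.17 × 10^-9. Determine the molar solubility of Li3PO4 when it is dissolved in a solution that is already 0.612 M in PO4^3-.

s ≈ 5.08 x 10^-4 M

Li3PO4(s) ⇌ 3 Li^+(aq) + PO4^3-(aq)
Ksp = [Li^+]^3[PO4^3-]
Let s be the molar solubility in this solution. [Li^+] = 3s, [PO4^3-] = 0.612 + s ≈ 0.612 (common-ion effect: PO4^3- is already 0.612 M).
Ksp ≈ (3s)^3 × 0.612
s = 5.08 × 10^-4 M
Check: s = 5.1 × 10^-4 ≪ 0.612, so the approximation is valid.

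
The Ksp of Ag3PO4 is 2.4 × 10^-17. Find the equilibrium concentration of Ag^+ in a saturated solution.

[Ag^+] = 9.2e-5 M

Ag3PO4(s) ⇌ 3 Ag^+ + PO4^3-
Ksp = [Ag^+]^3[PO4^3-]
If s mol/L of Ag3PO4 dissolves, [Ag^+] = 3s and [PO4^3-] = s.
So Ksp = (3s)^3 × s = 27s^4
s = (2.4 × 10^-17 / 27)^(1/4) = 3.07 × 10^-5 M
[Ag^+] = 3s = 9.2 × 10^-5 M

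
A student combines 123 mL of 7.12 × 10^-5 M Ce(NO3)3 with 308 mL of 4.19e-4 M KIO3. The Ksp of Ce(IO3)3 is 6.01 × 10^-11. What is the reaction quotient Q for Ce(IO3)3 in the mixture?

Q = 5.45e-16

Total volume = 123 + 308 = 431 mL.
[Ce^3+] = 7.12 x 10^-5 × (123/431) = 2.032 × 10^-5 M
[IO3^-] = 4.19 × 10^-4 × (308/431) = 2.994 × 10^-4 M
Ce(IO3)3(s) ⇌ Ce^3+ + 3 IO3^-, so Q = [Ce^3+][IO3^-]^3
Q = (2.032 × 10^-5)(2.994 x 10^-4)^3 = 5.45 × 10^-16
Q < Ksp, so no precipitate of Ce(IO3)3 forms.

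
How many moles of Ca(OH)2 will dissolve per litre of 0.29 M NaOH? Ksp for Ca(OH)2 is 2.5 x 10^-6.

Ca(OH)2(s) ⇌ Ca^2+(aq) + 2 OH^-(aq)
Ksp = [Ca^2+][OH^-]^2
If s mol/L dissolves here, [Ca^2+] = s, [OH^-] = 0.29 + 2s ≈ 0.29 (Ksp is small, so little additional dissolves).
Ksp ≈ s × (0.29)^2
s = 3.0 × 10^-5 M
Check: 2s = 5.9 × 10^-5 ≪ 0.29, so the approximation is valid.

s = 3.0 x 10^-5 M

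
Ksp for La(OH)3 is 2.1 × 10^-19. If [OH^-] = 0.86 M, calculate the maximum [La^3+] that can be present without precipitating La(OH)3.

[La^3+] ≈ 3.3 × 10^-19 M

La(OH)3(s) ⇌ La^3+(aq) + 3 OH^-(aq)
Ksp = [La^3+][OH^-]^3
Precipitation begins when Q = Ksp. With [OH^-] = 0.86 M:
2.1 × 10^-19 = (0.86)^3 × [La^3+]
[La^3+] = (2.1 × 10^-19 / 6.36 × 10^-1) = 3.3 x 10^-19 M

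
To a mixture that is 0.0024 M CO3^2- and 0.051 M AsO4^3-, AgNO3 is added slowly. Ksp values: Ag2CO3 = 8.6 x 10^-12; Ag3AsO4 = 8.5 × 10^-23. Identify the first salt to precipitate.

Ag3AsO4

Precipitation of each salt starts when its ion product equals its Ksp.
For Ag2CO3: 8.6 x 10^-12 = 0.0024 × [Ag^+]^2  ⇒  [Ag^+] = 6.0 × 10^-5 M.
For Ag3AsO4: 8.5 × 10^-23 = 0.051 × [Ag^+]^3  ⇒  [Ag^+] = 1.2 × 10^-7 M.
The salt with the lower threshold [Ag^+] precipitates first: Ag3AsO4.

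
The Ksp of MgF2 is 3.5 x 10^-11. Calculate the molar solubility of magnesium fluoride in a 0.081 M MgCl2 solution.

MgF2(s) ⇌ Mg^2+(aq) + 2 F^-(aq)
Ksp = [Mg^2+][F^-]^2
If s mol/L dissolves here, [Mg^2+] = 0.081 + s ≈ 0.081, [F^-] = 2s (Ksp is small, so little additional dissolves).
Ksp ≈ 0.081 × (2s)^2
s = 1.0 x 10^-5 M
Check: s = 1.0 × 10^-5 ≪ 0.081, so the approximation is valid.

s ≈ 1.0 × 10^-5 M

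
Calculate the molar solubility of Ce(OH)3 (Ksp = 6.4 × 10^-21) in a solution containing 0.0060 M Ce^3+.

Ce(OH)3(s) ⇌ Ce^3+(aq) + 3 OH^-(aq)
Ksp = [Ce^3+][OH^-]^3
Let s = moles of Ce(OH)3 that dissolve per litre. [Ce^3+] = 0.0060 + s ≈ 0.0060, [OH^-] = 3s (Ksp is small, so little additional dissolves).
Ksp ≈ 0.0060 × (3s)^3
s = 3.4 × 10^-7 M
Check: s = 3.4 x 10^-7 ≪ 0.0060, so the approximation is valid.

3.4 x 10^-7 M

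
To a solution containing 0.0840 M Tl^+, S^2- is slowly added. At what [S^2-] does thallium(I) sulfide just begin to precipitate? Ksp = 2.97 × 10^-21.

Tl2S(s) ⇌ 2 Tl^+(aq) + S^2-(aq)
Ksp = [Tl^+]^2[S^2-]
Precipitation begins when Q = Ksp. With [Tl^+] = 0.0840 M:
2.97 × 10^-21 = (0.0840)^2 × [S^2-]
[S^2-] = (2.97 × 10^-21 / 7.056 × 10^-3) = 4.21 × 10^-19 M

[S^2-] = 4.21e-19 M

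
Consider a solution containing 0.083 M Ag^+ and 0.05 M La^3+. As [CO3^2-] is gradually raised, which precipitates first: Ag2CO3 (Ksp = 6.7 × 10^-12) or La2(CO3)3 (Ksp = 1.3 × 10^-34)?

La2(CO3)3

Precipitation of each salt starts when its ion product equals its Ksp.
For Ag2CO3: 6.7 × 10^-12 = (0.083)^2 × [CO3^2-]  ⇒  [CO3^2-] = 9.7 × 10^-10 M.
For La2(CO3)3: 1.3 × 10^-34 = (0.05)^2 × [CO3^2-]^3  ⇒  [CO3^2-] = 3.7 × 10^-11 M.
The salt with the lower threshold [CO3^2-] precipitates first: La2(CO3)3.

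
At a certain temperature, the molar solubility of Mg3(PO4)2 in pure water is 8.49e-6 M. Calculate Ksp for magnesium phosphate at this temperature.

Ksp = 4.76 x 10^-24

Mg3(PO4)2(s) ⇌ 3 Mg^2+ + 2 PO4^3-
If s mol/L of Mg3(PO4)2 dissolves, [Mg^2+] = 3s and [PO4^3-] = 2s.
Ksp = [Mg^2+]^3[PO4^3-]^2
So Ksp = (3s)^3 × (2s)^2 = 108s^5
Ksp = 108 × (8.49 × 10^-6)^5 = 4.76 x 10^-24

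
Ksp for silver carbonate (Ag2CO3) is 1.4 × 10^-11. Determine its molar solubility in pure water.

s = 1.5 × 10^-4 M

Ag2CO3(s) ⇌ 2 Ag^+(aq) + CO3^2-(aq)
Ksp = [Ag^+]^2[CO3^2-]
With molar solubility s: [Ag^+] = 2s, [CO3^2-] = s.
So Ksp = (2s)^2 × s = 4s^3
s^3 = 1.4 × 10^-11 / 4, so s = 1.5 × 10^-4 M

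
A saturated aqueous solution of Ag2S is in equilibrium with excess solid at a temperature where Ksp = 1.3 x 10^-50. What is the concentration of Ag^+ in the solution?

Ag2S(s) <=> 2 Ag^+(aq) + S^2-(aq)
Ksp = [Ag^+]^2[S^2-]
Let s = molar solubility. Then [Ag^+] = 2s and [S^2-] = s.
Substituting: Ksp = (2s)^2s = 4s^3
Solving, s = (1.3 x 10^-50/4)^(1/3) = 1.48 × 10^-17 M
[Ag^+] = 2s = 3.0 × 10^-17 M

[Ag^+] = 3.0 x 10^-17 M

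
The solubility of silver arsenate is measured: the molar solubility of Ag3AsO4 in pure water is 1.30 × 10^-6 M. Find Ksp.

Ag3AsO4(s) ⇌ 3 Ag^+ + AsO4^3-
For each mole of Ag3AsO4 that dissolves: [Ag^+] = 3s, [AsO4^3-] = s.
Ksp = [Ag^+]^3[AsO4^3-]
Substituting: Ksp = (3s)^3s = 27s^4
Ksp = 27 × (1.30 × 10^-6)^4 = 7.71 x 10^-23

Ksp = 7.71 × 10^-23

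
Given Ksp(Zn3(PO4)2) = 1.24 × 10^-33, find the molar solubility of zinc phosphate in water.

s ≈ 1.03 × 10^-7 M

Zn3(PO4)2(s) ⇌ 3 Zn^2+ + 2 PO4^3-
Ksp = [Zn^2+]^3[PO4^3-]^2
For each mole of Zn3(PO4)2 that dissolves: [Zn^2+] = 3s, [PO4^3-] = 2s.
Substituting: Ksp = (3s)^3(2s)^2 = 108s^5
Solving, s = (1.24 × 10^-33/108)^(1/5) = 1.03 x 10^-7 M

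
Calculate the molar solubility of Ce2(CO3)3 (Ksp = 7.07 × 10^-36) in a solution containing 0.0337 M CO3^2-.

s = 2.15 x 10^-16 M

Ce2(CO3)3(s) <=> 2 Ce^3+(aq) + 3 CO3^2-(aq)
Ksp = [Ce^3+]^2[CO3^2-]^3
If s mol/L dissolves here, [Ce^3+] = 2s, [CO3^2-] = 0.0337 + 3s ≈ 0.0337 (since the CO3^2- already present dominates).
Ksp ≈ (2s)^2 × (0.0337)^3
s = 2.15 × 10^-16 M
Check: 3s = 6.4 × 10^-16 ≪ 0.0337, so the approximation is valid.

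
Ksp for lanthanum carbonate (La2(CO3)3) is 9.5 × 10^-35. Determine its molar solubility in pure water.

La2(CO3)3(s) ⇌ 2 La^3+(aq) + 3 CO3^2-(aq)
Ksp = [La^3+]^2[CO3^2-]^3
If s mol/L of La2(CO3)3 dissolves, [La^3+] = 2s and [CO3^2-] = 3s.
So Ksp = (2s)^2 × (3s)^3 = 108s^5
s^5 = 9.5 × 10^-35 / 108, so s = 6.1 × 10^-8 M

6.1e-8 M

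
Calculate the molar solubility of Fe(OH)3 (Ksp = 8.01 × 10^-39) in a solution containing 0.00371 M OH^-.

Fe(OH)3(s) ⇌ Fe^3+ + 3 OH^-
Ksp = [Fe^3+][OH^-]^3
Let s = moles of Fe(OH)3 that dissolve per litre. [Fe^3+] = s, [OH^-] = 0.00371 + 3s ≈ 0.00371 (since the OH^- already present dominates).
Ksp ≈ s × (0.00371)^3
s = 1.57 × 10^-31 M
Check: 3s = 4.7 x 10^-31 ≪ 0.00371, so the approximation is valid.

s ≈ 1.57e-31 M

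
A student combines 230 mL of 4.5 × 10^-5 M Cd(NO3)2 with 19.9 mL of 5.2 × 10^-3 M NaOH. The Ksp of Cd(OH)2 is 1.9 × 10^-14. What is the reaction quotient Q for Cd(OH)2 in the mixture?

Total volume = 230 + 19.9 = 249.9 mL.
[Cd^2+] = 4.5 × 10^-5 × (230/249.9) = 4.14 × 10^-5 M
[OH^-] = 5.2 x 10^-3 × (19.9/249.9) = 4.14 × 10^-4 M
Cd(OH)2(s) ⇌ Cd^2+ + 2 OH^-, so Q = [Cd^2+][OH^-]^2
Q = (4.14 × 10^-5)(4.14 × 10^-4)^2 = 7.1 x 10^-12
Q > Ksp, so Cd(OH)2 will precipitate.

7.1e-12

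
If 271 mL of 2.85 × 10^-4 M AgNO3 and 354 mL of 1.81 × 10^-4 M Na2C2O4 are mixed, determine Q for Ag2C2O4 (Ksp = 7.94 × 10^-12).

1.57 x 10^-12

Total volume = 271 + 354 = 625 mL.
[Ag^+] = 2.85 × 10^-4 × (271/625) = 1.236 × 10^-4 M
[C2O4^2-] = 1.81 × 10^-4 × (354/625) = 1.025 × 10^-4 M
Ag2C2O4(s) <=> 2 Ag^+(aq) + C2O4^2-(aq), so Q = [Ag^+]^2[C2O4^2-]
Q = (1.236 × 10^-4)^2(1.025 × 10^-4) = 1.57 × 10^-12
Q < Ksp, so no precipitate of Ag2C2O4 forms.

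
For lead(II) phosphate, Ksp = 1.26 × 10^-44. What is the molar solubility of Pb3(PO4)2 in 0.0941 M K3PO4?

Pb3(PO4)2(s) ⇌ 3 Pb^2+ + 2 PO4^3-
Ksp = [Pb^2+]^3[PO4^3-]^2
If s mol/L dissolves here, [Pb^2+] = 3s, [PO4^3-] = 0.0941 + 2s ≈ 0.0941 (since PO4^3- from K3PO4 dominates).
Ksp ≈ (3s)^3 × (0.0941)^2
s = 3.75 x 10^-15 M
Check: 2s = 7.5 × 10^-15 ≪ 0.0941, so the approximation is valid.

s ≈ 3.75e-15 M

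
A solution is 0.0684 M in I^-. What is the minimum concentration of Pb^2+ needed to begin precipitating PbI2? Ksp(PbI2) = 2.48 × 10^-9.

5.30e-7 M

PbI2(s) ⇌ Pb^2+(aq) + 2 I^-(aq)
Ksp = [Pb^2+][I^-]^2
Precipitation begins when Q = Ksp. With [I^-] = 0.0684 M:
2.48 × 10^-9 = (0.0684)^2 × [Pb^2+]
[Pb^2+] = (2.48 × 10^-9 / 4.679 × 10^-3) = 5.30 x 10^-7 M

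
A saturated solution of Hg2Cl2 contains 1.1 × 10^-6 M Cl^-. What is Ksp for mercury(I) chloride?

Ksp = 6.7e-19

Hg2Cl2(s) ⇌ Hg2^2+(aq) + 2 Cl^-(aq)
Stoichiometry gives [Hg2^2+] = (1/2)[Cl^-] = 5.50 x 10^-7 M.
Ksp = [Hg2^2+][Cl^-]^2
Ksp = 5.50 × 10^-7 × (1.1 × 10^-6)^2 = 6.7 × 10^-19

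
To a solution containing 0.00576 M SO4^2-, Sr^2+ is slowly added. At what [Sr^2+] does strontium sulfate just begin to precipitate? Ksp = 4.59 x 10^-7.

[Sr^2+] ≈ 7.97 × 10^-5 M

SrSO4(s) ⇌ Sr^2+(aq) + SO4^2-(aq)
Ksp = [Sr^2+][SO4^2-]
Precipitation begins when Q = Ksp. With [SO4^2-] = 0.00576 M:
4.59 x 10^-7 = (0.00576) × [Sr^2+]
[Sr^2+] = (4.59 x 10^-7 / 5.76 × 10^-3) = 7.97 x 10^-5 M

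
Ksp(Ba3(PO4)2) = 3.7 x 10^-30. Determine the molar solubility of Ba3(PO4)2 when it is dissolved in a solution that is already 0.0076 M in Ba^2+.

Ba3(PO4)2(s) ⇌ 3 Ba^2+(aq) + 2 PO4^3-(aq)
Ksp = [Ba^2+]^3[PO4^3-]^2
Let s = moles of Ba3(PO4)2 that dissolve per litre. [Ba^2+] = 0.0076 + 3s ≈ 0.0076, [PO4^3-] = 2s (since the Ba^2+ already present dominates).
Ksp ≈ (0.0076)^3 × (2s)^2
s = 1.5 x 10^-12 M
Check: 3s = 4.4 × 10^-12 ≪ 0.0076, so the approximation is valid.

1.5e-12 M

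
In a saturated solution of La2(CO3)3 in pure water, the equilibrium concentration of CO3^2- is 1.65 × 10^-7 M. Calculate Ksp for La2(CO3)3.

Ksp ≈ 5.44 × 10^-35

La2(CO3)3(s) <=> 2 La^3+(aq) + 3 CO3^2-(aq)
Stoichiometry gives [La^3+] = (2/3)[CO3^2-] = 1.100 × 10^-7 M.
Ksp = [La^3+]^2[CO3^2-]^3
Ksp = (1.100 × 10^-7)^2 × (1.65 x 10^-7)^3 = 5.44 x 10^-35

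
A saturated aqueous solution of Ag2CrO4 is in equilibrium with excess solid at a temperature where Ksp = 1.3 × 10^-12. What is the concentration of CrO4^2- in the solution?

6.9 x 10^-5 M

Ag2CrO4(s) <=> 2 Ag^+(aq) + CrO4^2-(aq)
Ksp = [Ag^+]^2[CrO4^2-]
Let s = molar solubility. Then [Ag^+] = 2s and [CrO4^2-] = s.
Substituting: Ksp = (2s)^2s = 4s^3
s = (1.3 × 10^-12 / 4)^(1/3) = 6.88 × 10^-5 M
[CrO4^2-] = s = 6.9 x 10^-5 M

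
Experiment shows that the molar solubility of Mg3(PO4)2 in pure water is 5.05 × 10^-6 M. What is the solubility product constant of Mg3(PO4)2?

Mg3(PO4)2(s) <=> 3 Mg^2+(aq) + 2 PO4^3-(aq)
Let s = molar solubility. Then [Mg^2+] = 3s and [PO4^3-] = 2s.
Ksp = [Mg^2+]^3[PO4^3-]^2
So Ksp = (3s)^3 × (2s)^2 = 108s^5
With s = 5.05 x 10^-6: Ksp = 3.55 × 10^-25

Ksp ≈ 3.55 × 10^-25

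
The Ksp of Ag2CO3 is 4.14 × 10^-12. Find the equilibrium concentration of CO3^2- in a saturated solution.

Ag2CO3(s) <=> 2 Ag^+ + CO3^2-
Ksp = [Ag^+]^2[CO3^2-]
For each mole of Ag2CO3 that dissolves: [Ag^+] = 2s, [CO3^2-] = s.
So Ksp = (2s)^2 × s = 4s^3
Solving, s = (4.14 × 10^-12/4)^(1/3) = 1.012 × 10^-4 M
[CO3^2-] = s = 1.01 × 10^-4 M

1.01e-4 M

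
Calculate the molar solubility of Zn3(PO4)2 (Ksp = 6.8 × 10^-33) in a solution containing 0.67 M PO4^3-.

Zn3(PO4)2(s) ⇌ 3 Zn^2+(aq) + 2 PO4^3-(aq)
Ksp = [Zn^2+]^3[PO4^3-]^2
If s mol/L dissolves here, [Zn^2+] = 3s, [PO4^3-] = 0.67 + 2s ≈ 0.67 (since the PO4^3- already present dominates).
Ksp ≈ (3s)^3 × (0.67)^2
s = 8.2 x 10^-12 M
Check: 2s = 1.6 × 10^-11 ≪ 0.67, so the approximation is valid.

s = 8.2 × 10^-12 M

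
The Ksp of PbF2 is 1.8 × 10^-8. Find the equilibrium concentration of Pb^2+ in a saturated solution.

PbF2(s) <=> Pb^2+(aq) + 2 F^-(aq)
Ksp = [Pb^2+][F^-]^2
Let s = molar solubility. Then [Pb^2+] = s and [F^-] = 2s.
Substituting: Ksp = s(2s)^2 = 4s^3
s = (1.8 × 10^-8 / 4)^(1/3) = 1.65 × 10^-3 M
[Pb^2+] = s = 1.7 × 10^-3 M

[Pb^2+] = 1.7 × 10^-3 M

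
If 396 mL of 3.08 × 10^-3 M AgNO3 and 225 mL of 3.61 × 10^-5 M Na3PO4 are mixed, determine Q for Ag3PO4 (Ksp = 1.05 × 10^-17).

Total volume = 396 + 225 = 621 mL.
[Ag^+] = 3.08 × 10^-3 × (396/621) = 1.964 x 10^-3 M
[PO4^3-] = 3.61 × 10^-5 × (225/621) = 1.308 × 10^-5 M
Ag3PO4(s) ⇌ 3 Ag^+ + PO4^3-, so Q = [Ag^+]^3[PO4^3-]
Q = (1.964 x 10^-3)^3(1.308 x 10^-5) = 9.91 × 10^-14
Q > Ksp, so Ag3PO4 will precipitate.

Q ≈ 9.91 × 10^-14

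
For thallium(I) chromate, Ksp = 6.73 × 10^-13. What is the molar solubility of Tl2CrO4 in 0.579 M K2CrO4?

s ≈ 5.39e-7 M

Tl2CrO4(s) <=> 2 Tl^+(aq) + CrO4^2-(aq)
Ksp = [Tl^+]^2[CrO4^2-]
Let s = moles of Tl2CrO4 that dissolve per litre. [Tl^+] = 2s, [CrO4^2-] = 0.579 + s ≈ 0.579 (Ksp is small, so little additional dissolves).
Ksp ≈ (2s)^2 × 0.579
s = 5.39 × 10^-7 M
Check: s = 5.4 × 10^-7 ≪ 0.579, so the approximation is valid.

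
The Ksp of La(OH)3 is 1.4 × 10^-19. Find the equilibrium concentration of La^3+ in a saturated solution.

La(OH)3(s) <=> La^3+ + 3 OH^-
Ksp = [La^3+][OH^-]^3
Let s = molar solubility. Then [La^3+] = s and [OH^-] = 3s.
So Ksp = s × (3s)^3 = 27s^4
Solving, s = (1.4 × 10^-19/27)^(1/4) = 8.49 × 10^-6 M
[La^3+] = s = 8.5 × 10^-6 M

8.5 x 10^-6 M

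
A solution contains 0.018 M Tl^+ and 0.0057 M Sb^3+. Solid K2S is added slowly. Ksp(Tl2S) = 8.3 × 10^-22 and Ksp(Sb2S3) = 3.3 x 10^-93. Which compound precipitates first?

Each salt begins to precipitate when Q = Ksp, i.e. when [S^2-] reaches its threshold.
For Tl2S: 8.3 × 10^-22 = (0.018)^2 × [S^2-]  ⇒  [S^2-] = 2.6 × 10^-18 M.
For Sb2S3: 3.3 x 10^-93 = (0.0057)^2 × [S^2-]^3  ⇒  [S^2-] = 4.7 × 10^-30 M.
The salt with the lower threshold [S^2-] precipitates first: Sb2S3.

Sb2S3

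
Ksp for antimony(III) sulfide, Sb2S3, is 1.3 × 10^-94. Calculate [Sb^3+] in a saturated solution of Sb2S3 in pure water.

Sb2S3(s) ⇌ 2 Sb^3+(aq) + 3 S^2-(aq)
Ksp = [Sb^3+]^2[S^2-]^3
If s mol/L of Sb2S3 dissolves, [Sb^3+] = 2s and [S^2-] = 3s.
Ksp = (2s)^2(3s)^3 = 108s^5
s^5 = 1.3 × 10^-94 / 108, so s = 6.55 x 10^-20 M
[Sb^3+] = 2s = 1.3 × 10^-19 M

1.3e-19 M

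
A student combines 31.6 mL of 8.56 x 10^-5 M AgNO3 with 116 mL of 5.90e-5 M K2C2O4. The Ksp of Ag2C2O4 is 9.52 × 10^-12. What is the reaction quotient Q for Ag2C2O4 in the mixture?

Q ≈ 1.56 x 10^-14

Total volume = 31.6 + 116 = 147.6 mL.
[Ag^+] = 8.56 × 10^-5 × (31.6/147.6) = 1.833 × 10^-5 M
[C2O4^2-] = 5.90 × 10^-5 × (116/147.6) = 4.637 × 10^-5 M
Ag2C2O4(s) <=> 2 Ag^+ + C2O4^2-, so Q = [Ag^+]^2[C2O4^2-]
Q = (1.833 x 10^-5)^2(4.637 x 10^-5) = 1.56 x 10^-14
Q < Ksp, so no precipitate of Ag2C2O4 forms.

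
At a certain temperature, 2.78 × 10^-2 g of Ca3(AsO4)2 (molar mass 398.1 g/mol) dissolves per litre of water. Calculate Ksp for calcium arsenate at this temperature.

Molar solubility s = (2.78 × 10^-2 g/L) / (398.1 g/mol) = 6.983 × 10^-5 M.
Ca3(AsO4)2(s) ⇌ 3 Ca^2+ + 2 AsO4^3-
For each mole of Ca3(AsO4)2 that dissolves: [Ca^2+] = 3s, [AsO4^3-] = 2s.
Ksp = [Ca^2+]^3[AsO4^3-]^2
So Ksp = (3s)^3 × (2s)^2 = 108s^5
Ksp = 108 × (6.983 × 10^-5)^5 = 1.79 × 10^-19

Ksp = 1.79 x 10^-19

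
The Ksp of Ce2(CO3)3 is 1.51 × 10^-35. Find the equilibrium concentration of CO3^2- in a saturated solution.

[CO3^2-] = 1.28 x 10^-7 M

Ce2(CO3)3(s) ⇌ 2 Ce^3+(aq) + 3 CO3^2-(aq)
Ksp = [Ce^3+]^2[CO3^2-]^3
With molar solubility s: [Ce^3+] = 2s, [CO3^2-] = 3s.
Substituting: Ksp = (2s)^2(3s)^3 = 108s^5
Solving, s = (1.51 × 10^-35/108)^(1/5) = 4.257 x 10^-8 M
[CO3^2-] = 3s = 1.28 × 10^-7 M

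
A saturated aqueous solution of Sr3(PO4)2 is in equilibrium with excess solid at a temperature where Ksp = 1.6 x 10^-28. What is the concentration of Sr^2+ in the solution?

[Sr^2+] = 3.2 × 10^-6 M

Sr3(PO4)2(s) ⇌ 3 Sr^2+(aq) + 2 PO4^3-(aq)
Ksp = [Sr^2+]^3[PO4^3-]^2
Let s = molar solubility. Then [Sr^2+] = 3s and [PO4^3-] = 2s.
Substituting: Ksp = (3s)^3(2s)^2 = 108s^5
s^5 = 1.6 x 10^-28 / 108, so s = 1.08 x 10^-6 M
[Sr^2+] = 3s = 3.2 × 10^-6 M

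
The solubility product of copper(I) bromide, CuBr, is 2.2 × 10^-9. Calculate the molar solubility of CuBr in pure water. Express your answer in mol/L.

4.7e-5 M

CuBr(s) ⇌ Cu^+(aq) + Br^-(aq)
Ksp = [Cu^+][Br^-]
If s mol/L of CuBr dissolves, [Cu^+] = s and [Br^-] = s.
Ksp = s^2
s = √(2.2 × 10^-9) = 4.7 x 10^-5 M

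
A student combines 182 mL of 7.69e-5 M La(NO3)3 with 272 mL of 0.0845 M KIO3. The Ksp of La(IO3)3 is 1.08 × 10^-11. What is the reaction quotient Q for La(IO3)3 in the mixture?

Q ≈ 4.00 × 10^-9

Total volume = 182 + 272 = 454 mL.
[La^3+] = 7.69 × 10^-5 × (182/454) = 3.083 x 10^-5 M
[IO3^-] = 8.45 × 10^-2 × (272/454) = 5.063 × 10^-2 M
La(IO3)3(s) <=> La^3+ + 3 IO3^-, so Q = [La^3+][IO3^-]^3
Q = (3.083 x 10^-5)(5.063 × 10^-2)^3 = 4.00 × 10^-9
Q > Ksp, so La(IO3)3 will precipitate.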